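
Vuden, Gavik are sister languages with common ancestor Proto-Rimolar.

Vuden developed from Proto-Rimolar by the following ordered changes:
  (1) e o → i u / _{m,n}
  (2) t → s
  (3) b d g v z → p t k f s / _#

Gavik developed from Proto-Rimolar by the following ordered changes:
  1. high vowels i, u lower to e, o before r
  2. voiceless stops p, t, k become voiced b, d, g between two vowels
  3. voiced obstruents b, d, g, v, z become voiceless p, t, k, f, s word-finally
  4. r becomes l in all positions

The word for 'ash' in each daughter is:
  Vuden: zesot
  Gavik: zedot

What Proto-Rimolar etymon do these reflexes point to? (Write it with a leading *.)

Position 3: Vuden has s, Gavik has d. Taking the neighbouring segments as reconstructed: Vuden s could go back to *t or *s; Gavik d could go back to *t or *d — the one source consistent with every daughter is *t.
Position 5: Vuden has t, Gavik has t. In Vuden, t can only continue *d, so the proto-segment is *d.
Continuing position by position gives *zetod; check it forward:
Vuden: *zetod
  zetod (rule 1 does not apply)
  zetod → zesod   [unconditioned shift]
  zesod → zesot   [final devoicing]
  giving Vuden zesot.
Gavik: *zetod
  zetod (rule 1 does not apply)
  zetod → zedod   [intervocalic voicing]
  zedod → zedot   [final devoicing]
  zedot (rule 4 does not apply)
  giving Gavik zedot.
Only *zetod yields all of Vuden zesot, Gavik zedot.

*zetod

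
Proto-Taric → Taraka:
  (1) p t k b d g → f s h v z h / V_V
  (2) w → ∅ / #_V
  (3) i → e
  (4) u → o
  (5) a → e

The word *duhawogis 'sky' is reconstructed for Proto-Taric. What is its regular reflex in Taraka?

dohewohes

Taraka: *duhawogis > duhawohis > duhawohes > dohawohes > dohewohes  (by intervocalic lenition, vowel merger, vowel merger, vowel merger)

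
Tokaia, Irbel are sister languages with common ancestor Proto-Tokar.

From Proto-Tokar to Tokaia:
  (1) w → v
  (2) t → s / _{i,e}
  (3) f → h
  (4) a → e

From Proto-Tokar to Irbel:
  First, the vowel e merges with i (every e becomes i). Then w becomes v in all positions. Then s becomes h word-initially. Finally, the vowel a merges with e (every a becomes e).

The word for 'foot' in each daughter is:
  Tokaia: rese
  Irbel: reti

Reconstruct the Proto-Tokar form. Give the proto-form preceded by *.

*rate

Position 2: Tokaia has e, Irbel has e. In Irbel, e can only continue *a, so the proto-segment is *a.
Position 3: Tokaia has s, Irbel has t. Irbel preserves t here (none of its changes turn any other segment into t), so the proto-segment is *t.
Position 4: Tokaia has e, Irbel has i. Taking the neighbouring segments as reconstructed: Tokaia e can only go back to *e; Irbel i could go back to *e or *i — the one source consistent with every daughter is *e.
This points to *rate. Verify forward in each daughter:
Tokaia: start from *rate.
  rule 1: no change — rate
  rule 2 (palatalisation): rate → rase
  rule 3: no change — rase
  rule 4 (vowel merger): rase → rese
  ⇒ Tokaia rese
Irbel: *rate > rati > reti  (by vowel merger, vowel merger)
No other proto-form is consistent with every reflex, so the reconstruction is *rate.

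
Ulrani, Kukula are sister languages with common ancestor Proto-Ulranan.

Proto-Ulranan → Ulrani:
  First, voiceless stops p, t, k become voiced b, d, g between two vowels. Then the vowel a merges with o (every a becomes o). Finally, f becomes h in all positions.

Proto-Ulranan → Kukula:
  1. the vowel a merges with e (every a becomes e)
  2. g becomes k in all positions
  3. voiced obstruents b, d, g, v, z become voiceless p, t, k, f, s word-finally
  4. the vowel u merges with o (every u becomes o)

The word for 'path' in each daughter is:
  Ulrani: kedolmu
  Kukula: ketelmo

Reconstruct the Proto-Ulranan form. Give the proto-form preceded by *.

Position 7: Ulrani has u, Kukula has o. Ulrani preserves u here (none of its changes turn any other segment into u), so the proto-segment is *u.
Position 4: Ulrani has o, Kukula has e. Taking the neighbouring segments as reconstructed: Ulrani o could go back to *a or *o; Kukula e could go back to *a or *e — the one source consistent with every daughter is *a.
This points to *ketalmu. Verify forward in each daughter:
Ulrani: *ketalmu > kedalmu > kedolmu  (by intervocalic voicing, vowel merger)
Kukula: *ketalmu > ketelmu > ketelmo  (by vowel merger, vowel merger)
Only *ketalmu yields all of Ulrani kedolmu, Kukula ketelmo.

*ketalmu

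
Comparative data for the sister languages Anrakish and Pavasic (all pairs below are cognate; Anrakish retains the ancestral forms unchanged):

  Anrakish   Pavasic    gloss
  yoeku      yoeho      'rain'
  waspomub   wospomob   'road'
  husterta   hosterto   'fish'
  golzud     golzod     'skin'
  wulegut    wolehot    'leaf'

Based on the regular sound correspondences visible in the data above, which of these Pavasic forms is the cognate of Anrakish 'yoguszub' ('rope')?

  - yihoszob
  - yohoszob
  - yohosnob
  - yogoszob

wulegut ~ wolehot — Anrakish g corresponds to Pavasic h between vowels (before a back vowel).
husterta ~ hosterto, golzud ~ golzod — Anrakish u corresponds to Pavasic o after a consonant, before a consonant other than r, m, n, p, b, f, v.
waspomub ~ wospomob — Anrakish u corresponds to Pavasic o after a consonant, before a labial obstruent.
Applying these to Anrakish 'yoguszub':
  yoguszub → yohuszub   (g→h between vowels (before a back vowel))
  yohuszub → yohoszub   (u→o after a consonant, before a consonant other than r, m, n, p, b, f, v)
  yohoszub → yohoszob   (u→o after a consonant, before a labial obstruent)
So the Pavasic cognate is 'yohoszob'.

yohoszob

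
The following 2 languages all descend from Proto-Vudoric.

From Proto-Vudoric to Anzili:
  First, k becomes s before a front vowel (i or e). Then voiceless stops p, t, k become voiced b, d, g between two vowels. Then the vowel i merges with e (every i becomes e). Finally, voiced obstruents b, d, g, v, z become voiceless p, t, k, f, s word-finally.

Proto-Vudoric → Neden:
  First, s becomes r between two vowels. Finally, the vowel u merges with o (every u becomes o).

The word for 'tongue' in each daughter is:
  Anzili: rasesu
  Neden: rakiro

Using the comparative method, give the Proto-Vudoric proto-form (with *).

*rakisu

Position 6: Anzili has u, Neden has o. Anzili preserves u here (none of its changes turn any other segment into u), so the proto-segment is *u.
Position 4: Anzili has e, Neden has i. Neden preserves i here (none of its changes turn any other segment into i), so the proto-segment is *i.
Verify the candidate proto-form against each daughter:
Anzili: *rakisu > rasisu > rasesu  (by palatalisation, vowel merger)
Neden: start from *rakisu.
  rule 1 (rhotacism): rakisu → rakiru
  rule 2 (vowel merger): rakiru → rakiro
  ⇒ Neden rakiro
*rakisu is the unique common source.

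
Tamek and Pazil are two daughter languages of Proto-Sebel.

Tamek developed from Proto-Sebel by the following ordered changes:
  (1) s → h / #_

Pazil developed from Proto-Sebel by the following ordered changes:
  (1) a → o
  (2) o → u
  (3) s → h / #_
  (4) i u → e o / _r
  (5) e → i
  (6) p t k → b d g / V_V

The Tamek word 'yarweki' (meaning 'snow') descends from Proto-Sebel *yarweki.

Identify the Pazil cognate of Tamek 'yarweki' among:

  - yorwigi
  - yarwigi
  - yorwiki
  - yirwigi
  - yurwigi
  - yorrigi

Pazil: *yarweki
  yarweki → yorweki   [vowel merger]
  yorweki → yurweki   [vowel merger]
  yurweki (rule 3 does not apply)
  yurweki → yorweki   [pre-rhotic lowering]
  yorweki → yorwiki   [vowel merger]
  yorwiki → yorwigi   [intervocalic voicing]
  giving Pazil yorwigi.
The other candidates each miss or misapply at least one Pazil change.

yorwigi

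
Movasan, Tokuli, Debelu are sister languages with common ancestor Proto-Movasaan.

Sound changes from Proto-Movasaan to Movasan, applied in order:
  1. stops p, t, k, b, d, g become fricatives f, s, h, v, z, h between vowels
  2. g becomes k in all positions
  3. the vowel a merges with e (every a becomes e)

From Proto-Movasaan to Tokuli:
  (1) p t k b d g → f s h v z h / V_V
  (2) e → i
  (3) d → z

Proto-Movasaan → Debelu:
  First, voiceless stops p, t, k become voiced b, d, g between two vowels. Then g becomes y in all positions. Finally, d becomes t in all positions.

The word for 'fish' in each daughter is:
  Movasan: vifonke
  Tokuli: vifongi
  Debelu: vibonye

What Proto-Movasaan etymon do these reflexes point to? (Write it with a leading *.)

Position 3: Movasan has f, Tokuli has f, Debelu has b. Taking the neighbouring segments as reconstructed: Movasan f could go back to *p or *f; Tokuli f could go back to *p or *f; Debelu b could go back to *p or *b — the one source consistent with every daughter is *p.
Position 7: Movasan has e, Tokuli has i, Debelu has e. Debelu preserves e here (none of its changes turn any other segment into e), so the proto-segment is *e.
Position 6: Movasan has k, Tokuli has g, Debelu has y. Tokuli preserves g here (none of its changes turn any other segment into g), so the proto-segment is *g.
Continuing position by position gives *viponge; check it forward:
Movasan: start from *viponge.
  rule 1 (intervocalic lenition): viponge → vifonge
  rule 2 (unconditioned shift): vifonge → vifonke
  rule 3: no change — vifonke
  ⇒ Movasan vifonke
Tokuli: start from *viponge.
  rule 1 (intervocalic lenition): viponge → vifonge
  rule 2 (vowel merger): vifonge → vifongi
  rule 3: no change — vifongi
  ⇒ Tokuli vifongi
Debelu: start from *viponge.
  rule 1 (intervocalic voicing): viponge → vibonge
  rule 2 (unconditioned shift): vibonge → vibonye
  rule 3: no change — vibonye
  ⇒ Debelu vibonye
No other proto-form is consistent with every reflex, so the reconstruction is *viponge.

*viponge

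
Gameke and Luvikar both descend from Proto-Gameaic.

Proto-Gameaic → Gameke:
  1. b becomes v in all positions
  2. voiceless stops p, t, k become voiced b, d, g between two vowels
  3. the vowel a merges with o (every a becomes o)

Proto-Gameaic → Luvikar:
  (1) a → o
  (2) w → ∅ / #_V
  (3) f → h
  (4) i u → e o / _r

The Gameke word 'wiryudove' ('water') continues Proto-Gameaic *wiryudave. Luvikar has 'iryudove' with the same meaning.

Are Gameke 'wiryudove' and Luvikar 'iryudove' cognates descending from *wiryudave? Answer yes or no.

Derive the expected Luvikar reflex of *wiryudave:
Luvikar: *wiryudave > wiryudove > iryudove > eryudove  (by vowel merger, glide loss, pre-rhotic lowering)
The regular Luvikar reflex would be 'eryudove', but the attested form is 'iryudove'. The correspondence is irregular, so they are not cognates (the Luvikar form has a different source).

no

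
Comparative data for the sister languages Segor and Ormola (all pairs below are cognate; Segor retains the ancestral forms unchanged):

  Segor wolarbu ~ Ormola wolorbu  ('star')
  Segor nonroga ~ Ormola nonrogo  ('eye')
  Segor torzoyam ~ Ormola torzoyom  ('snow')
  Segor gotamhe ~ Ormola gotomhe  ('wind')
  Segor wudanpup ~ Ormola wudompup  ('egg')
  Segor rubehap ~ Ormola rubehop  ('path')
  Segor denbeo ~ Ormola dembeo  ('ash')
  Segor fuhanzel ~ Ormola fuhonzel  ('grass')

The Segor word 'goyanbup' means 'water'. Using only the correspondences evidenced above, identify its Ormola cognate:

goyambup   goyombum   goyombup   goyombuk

goyombup

wudanpup ~ wudompup, fuhanzel ~ fuhonzel — Segor a corresponds to Ormola o after a consonant, before a nasal.
denbeo ~ dembeo — Segor n corresponds to Ormola m after a vowel, before a labial obstruent.
Applying these to Segor 'goyanbup':
  goyanbup → goyonbup   (a→o after a consonant, before a nasal)
  goyonbup → goyombup   (n→m after a vowel, before a labial obstruent)
So the Ormola cognate is 'goyombup'.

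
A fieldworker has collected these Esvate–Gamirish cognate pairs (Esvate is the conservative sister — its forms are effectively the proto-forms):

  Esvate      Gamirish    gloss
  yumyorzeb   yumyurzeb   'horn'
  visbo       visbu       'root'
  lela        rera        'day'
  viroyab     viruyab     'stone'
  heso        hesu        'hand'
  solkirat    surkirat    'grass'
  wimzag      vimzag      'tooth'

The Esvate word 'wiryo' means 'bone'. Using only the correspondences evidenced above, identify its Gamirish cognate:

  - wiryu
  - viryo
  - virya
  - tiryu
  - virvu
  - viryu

viryu

wimzag ~ vimzag — Esvate w corresponds to Gamirish v word-initially before a front vowel.
visbo ~ visbu, heso ~ hesu — Esvate o corresponds to Gamirish u word-finally.
Applying these to Esvate 'wiryo':
  wiryo → viryo   (w→v word-initially before a front vowel)
  viryo → viryu   (o→u word-finally)
So the Gamirish cognate is 'viryu'.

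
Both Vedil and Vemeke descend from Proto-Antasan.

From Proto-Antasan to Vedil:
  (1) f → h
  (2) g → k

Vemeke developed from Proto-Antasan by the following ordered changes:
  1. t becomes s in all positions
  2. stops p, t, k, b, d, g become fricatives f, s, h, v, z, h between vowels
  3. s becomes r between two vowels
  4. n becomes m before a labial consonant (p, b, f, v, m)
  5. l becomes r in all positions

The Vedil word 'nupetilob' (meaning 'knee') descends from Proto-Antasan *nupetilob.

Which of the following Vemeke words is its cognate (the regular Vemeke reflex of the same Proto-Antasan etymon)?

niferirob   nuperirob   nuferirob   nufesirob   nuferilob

nuferirob

Vemeke: *nupetilob
  nupetilob → nupesilob   [unconditioned shift]
  nupesilob → nufesilob   [intervocalic lenition]
  nufesilob → nuferilob   [rhotacism]
  nuferilob (rule 4 does not apply)
  nuferilob → nuferirob   [unconditioned shift]
  giving Vemeke nuferirob.
The other candidates each miss or misapply at least one Vemeke change.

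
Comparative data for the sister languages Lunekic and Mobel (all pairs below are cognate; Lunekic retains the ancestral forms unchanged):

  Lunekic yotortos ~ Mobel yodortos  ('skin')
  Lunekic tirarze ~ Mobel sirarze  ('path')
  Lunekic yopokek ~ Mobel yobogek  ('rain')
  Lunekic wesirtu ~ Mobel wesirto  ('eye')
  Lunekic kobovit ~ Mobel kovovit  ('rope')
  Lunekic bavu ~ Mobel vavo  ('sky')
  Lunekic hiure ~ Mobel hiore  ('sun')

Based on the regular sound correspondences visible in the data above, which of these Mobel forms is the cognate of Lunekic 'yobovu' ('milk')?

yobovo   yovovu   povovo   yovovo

yovovo

kobovit ~ kovovit — Lunekic b corresponds to Mobel v between vowels (before a back vowel).
wesirtu ~ wesirto, bavu ~ vavo — Lunekic u corresponds to Mobel o word-finally.
Applying these to Lunekic 'yobovu':
  yobovu → yovovu   (b→v between vowels (before a back vowel))
  yovovu → yovovo   (u→o word-finally)
So the Mobel cognate is 'yovovo'.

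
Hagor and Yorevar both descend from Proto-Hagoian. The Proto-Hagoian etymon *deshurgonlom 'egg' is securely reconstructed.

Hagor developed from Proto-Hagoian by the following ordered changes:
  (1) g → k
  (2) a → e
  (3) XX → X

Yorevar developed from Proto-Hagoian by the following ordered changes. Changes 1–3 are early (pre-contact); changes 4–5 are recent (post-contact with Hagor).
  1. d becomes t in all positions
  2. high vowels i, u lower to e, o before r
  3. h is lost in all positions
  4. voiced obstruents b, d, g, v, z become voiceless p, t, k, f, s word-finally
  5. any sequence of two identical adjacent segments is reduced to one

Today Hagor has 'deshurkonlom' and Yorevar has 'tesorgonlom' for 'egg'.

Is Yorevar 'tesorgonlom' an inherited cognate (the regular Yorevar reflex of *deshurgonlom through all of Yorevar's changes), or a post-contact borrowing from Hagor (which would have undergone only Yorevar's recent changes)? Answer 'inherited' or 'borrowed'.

inherited

If inherited, *deshurgonlom would pass through all of Yorevar's changes:
Yorevar: *deshurgonlom
  deshurgonlom → teshurgonlom   [unconditioned shift]
  teshurgonlom → teshorgonlom   [pre-rhotic lowering]
  teshorgonlom → tesorgonlom   [h-loss]
  tesorgonlom (rule 4 does not apply)
  tesorgonlom (rule 5 does not apply)
  giving Yorevar tesorgonlom.
If borrowed from Hagor 'deshurkonlom' after the early changes, it would undergo only the recent ones:
  rule 4 (final devoicing): no change (deshurkonlom)
  rule 5 (degemination): no change (deshurkonlom)
  ⇒ as a loan: deshurkonlom
Yorevar 'tesorgonlom' matches the inherited outcome exactly, so it is an inherited cognate, not a loan.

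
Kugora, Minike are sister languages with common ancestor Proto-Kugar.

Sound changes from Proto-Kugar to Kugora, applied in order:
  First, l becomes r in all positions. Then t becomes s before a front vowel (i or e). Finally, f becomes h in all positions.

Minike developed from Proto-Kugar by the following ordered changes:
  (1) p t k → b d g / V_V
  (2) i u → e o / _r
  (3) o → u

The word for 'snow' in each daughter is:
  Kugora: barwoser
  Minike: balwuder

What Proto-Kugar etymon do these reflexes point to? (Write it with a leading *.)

Position 3: Kugora has r, Minike has l. Minike preserves l here (none of its changes turn any other segment into l), so the proto-segment is *l.
Position 6: Kugora has s, Minike has d. Taking the neighbouring segments as reconstructed: Kugora s could go back to *t or *s; Minike d could go back to *t or *d — the one source consistent with every daughter is *t.
Position 5: Kugora has o, Minike has u. Kugora preserves o here (none of its changes turn any other segment into o), so the proto-segment is *o.
Verify the candidate proto-form against each daughter:
Kugora: *balwoter > barwoter > barwoser  (by unconditioned shift, palatalisation)
Minike: *balwoter
  balwoter → balwoder   [intervocalic voicing]
  balwoder (rule 2 does not apply)
  balwoder → balwuder   [vowel merger]
  giving Minike balwuder.
*balwoter is the unique common source.

*balwoter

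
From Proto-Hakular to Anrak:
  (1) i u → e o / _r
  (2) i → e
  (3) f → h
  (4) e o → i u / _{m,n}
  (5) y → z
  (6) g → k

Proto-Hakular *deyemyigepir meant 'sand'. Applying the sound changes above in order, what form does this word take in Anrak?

Anrak: start from *deyemyigepir.
  rule 1 (pre-rhotic lowering): deyemyigepir → deyemyigeper
  rule 2 (vowel merger): deyemyigeper → deyemyegeper
  rule 3: no change — deyemyegeper
  rule 4 (pre-nasal raising): deyemyegeper → deyimyegeper
  rule 5 (unconditioned shift): deyimyegeper → dezimzegeper
  rule 6 (unconditioned shift): dezimzegeper → dezimzekeper
  ⇒ Anrak dezimzekeper

dezimzekeper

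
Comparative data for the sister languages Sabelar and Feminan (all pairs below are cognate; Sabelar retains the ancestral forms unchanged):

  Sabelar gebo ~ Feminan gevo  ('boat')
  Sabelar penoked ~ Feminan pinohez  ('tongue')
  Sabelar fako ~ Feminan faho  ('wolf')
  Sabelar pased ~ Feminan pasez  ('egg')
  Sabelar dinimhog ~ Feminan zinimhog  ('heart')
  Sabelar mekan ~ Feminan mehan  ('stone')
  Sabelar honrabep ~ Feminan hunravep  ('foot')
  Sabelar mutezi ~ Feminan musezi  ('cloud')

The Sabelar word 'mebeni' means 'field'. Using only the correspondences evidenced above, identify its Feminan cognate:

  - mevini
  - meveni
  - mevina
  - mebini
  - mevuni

mevini

honrabep ~ hunravep — Sabelar b corresponds to Feminan v between vowels (before a front vowel).
penoked ~ pinohez — Sabelar e corresponds to Feminan i after a consonant, before a nasal.
Applying these to Sabelar 'mebeni':
  mebeni → meveni   (b→v between vowels (before a front vowel))
  meveni → mevini   (e→i after a consonant, before a nasal)
So the Feminan cognate is 'mevini'.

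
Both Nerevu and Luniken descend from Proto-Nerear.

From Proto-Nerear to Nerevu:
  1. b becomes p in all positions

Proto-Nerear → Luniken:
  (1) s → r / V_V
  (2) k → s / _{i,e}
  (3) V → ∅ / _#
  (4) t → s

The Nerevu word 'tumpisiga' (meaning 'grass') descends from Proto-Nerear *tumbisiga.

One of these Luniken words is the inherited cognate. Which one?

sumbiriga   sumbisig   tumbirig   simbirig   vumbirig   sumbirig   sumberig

sumbirig

Luniken: *tumbisiga > tumbiriga > tumbirig > sumbirig  (by rhotacism, apocope, unconditioned shift)
Only 'sumbirig' matches the regular Luniken development of *tumbisiga.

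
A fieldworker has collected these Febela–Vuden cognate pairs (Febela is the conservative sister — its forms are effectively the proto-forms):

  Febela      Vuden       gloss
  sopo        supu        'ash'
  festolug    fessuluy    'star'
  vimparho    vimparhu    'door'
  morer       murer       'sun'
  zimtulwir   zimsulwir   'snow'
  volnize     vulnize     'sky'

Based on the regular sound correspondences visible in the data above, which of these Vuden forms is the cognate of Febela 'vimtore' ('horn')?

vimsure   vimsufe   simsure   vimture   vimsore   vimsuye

vimsure

festolug ~ fessuluy — Febela t corresponds to Vuden s after a consonant, before a back vowel.
morer ~ murer — Febela o corresponds to Vuden u after a consonant, before r.
Applying these to Febela 'vimtore':
  vimtore → vimsore   (t→s after a consonant, before a back vowel)
  vimsore → vimsure   (o→u after a consonant, before r)
So the Vuden cognate is 'vimsure'.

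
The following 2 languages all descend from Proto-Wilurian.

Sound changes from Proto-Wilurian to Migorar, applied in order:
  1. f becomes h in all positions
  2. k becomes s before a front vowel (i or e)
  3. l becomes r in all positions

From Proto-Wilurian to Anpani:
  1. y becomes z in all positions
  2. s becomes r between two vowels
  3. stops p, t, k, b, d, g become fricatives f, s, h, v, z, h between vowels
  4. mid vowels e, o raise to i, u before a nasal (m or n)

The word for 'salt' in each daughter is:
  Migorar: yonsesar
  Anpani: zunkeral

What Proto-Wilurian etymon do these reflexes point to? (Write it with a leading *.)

Position 4: Migorar has s, Anpani has k. Anpani preserves k here (none of its changes turn any other segment into k), so the proto-segment is *k.
Position 2: Migorar has o, Anpani has u. Migorar preserves o here (none of its changes turn any other segment into o), so the proto-segment is *o.
Position 6: Migorar has s, Anpani has r. Taking the neighbouring segments as reconstructed: Migorar s can only go back to *s; Anpani r could go back to *s or *r — the one source consistent with every daughter is *s.
Continuing position by position gives *yonkesal; check it forward:
Migorar: *yonkesal
  yonkesal (rule 1 does not apply)
  yonkesal → yonsesal   [palatalisation]
  yonsesal → yonsesar   [unconditioned shift]
  giving Migorar yonsesar.
Anpani: start from *yonkesal.
  rule 1 (unconditioned shift): yonkesal → zonkesal
  rule 2 (rhotacism): zonkesal → zonkeral
  rule 3: no change — zonkeral
  rule 4 (pre-nasal raising): zonkeral → zunkeral
  ⇒ Anpani zunkeral
Only *yonkesal yields all of Migorar yonsesar, Anpani zunkeral.

*yonkesal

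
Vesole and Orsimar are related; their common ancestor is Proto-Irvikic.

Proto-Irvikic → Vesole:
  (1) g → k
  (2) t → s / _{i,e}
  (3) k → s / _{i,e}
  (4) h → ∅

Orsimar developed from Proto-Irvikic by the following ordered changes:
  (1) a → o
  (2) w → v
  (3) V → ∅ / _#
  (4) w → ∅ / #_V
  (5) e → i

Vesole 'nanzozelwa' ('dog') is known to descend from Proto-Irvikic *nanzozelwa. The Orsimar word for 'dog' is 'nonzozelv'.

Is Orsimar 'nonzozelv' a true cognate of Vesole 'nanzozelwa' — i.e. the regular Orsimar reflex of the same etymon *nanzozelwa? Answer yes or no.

no

Derive the expected Orsimar reflex of *nanzozelwa:
Orsimar: *nanzozelwa
  nanzozelwa → nonzozelwo   [vowel merger]
  nonzozelwo → nonzozelvo   [unconditioned shift]
  nonzozelvo → nonzozelv   [apocope]
  nonzozelv (rule 4 does not apply)
  nonzozelv → nonzozilv   [vowel merger]
  giving Orsimar nonzozilv.
The regular Orsimar reflex would be 'nonzozilv', but the attested form is 'nonzozelv'. The correspondence is irregular, so they are not cognates (the Orsimar form has a different source).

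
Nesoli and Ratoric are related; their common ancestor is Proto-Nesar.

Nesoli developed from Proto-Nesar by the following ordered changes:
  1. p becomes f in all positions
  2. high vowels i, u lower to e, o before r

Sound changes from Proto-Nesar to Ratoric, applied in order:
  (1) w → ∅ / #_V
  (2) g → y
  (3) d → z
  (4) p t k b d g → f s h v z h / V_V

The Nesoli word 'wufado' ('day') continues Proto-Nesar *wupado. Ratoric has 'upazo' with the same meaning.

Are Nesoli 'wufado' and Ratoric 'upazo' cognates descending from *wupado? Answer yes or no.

Derive the expected Ratoric reflex of *wupado:
Ratoric: *wupado > upado > upazo > ufazo  (by glide loss, unconditioned shift, intervocalic lenition)
The regular Ratoric reflex would be 'ufazo', but the attested form is 'upazo'. The correspondence is irregular, so they are not cognates (the Ratoric form has a different source).

no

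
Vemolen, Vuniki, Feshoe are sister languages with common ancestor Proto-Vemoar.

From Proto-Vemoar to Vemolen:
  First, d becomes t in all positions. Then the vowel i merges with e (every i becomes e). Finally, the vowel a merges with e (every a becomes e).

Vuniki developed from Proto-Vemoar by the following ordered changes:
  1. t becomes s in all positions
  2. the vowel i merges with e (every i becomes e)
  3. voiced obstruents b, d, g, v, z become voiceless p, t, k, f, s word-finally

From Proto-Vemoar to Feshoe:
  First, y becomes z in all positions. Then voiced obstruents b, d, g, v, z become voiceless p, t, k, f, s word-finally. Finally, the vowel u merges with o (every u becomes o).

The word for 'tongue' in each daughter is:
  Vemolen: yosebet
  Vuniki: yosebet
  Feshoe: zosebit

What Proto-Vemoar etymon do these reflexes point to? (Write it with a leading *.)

*yosebid

Position 7: Vemolen has t, Vuniki has t, Feshoe has t. In Vuniki, t can only continue *d, so the proto-segment is *d.
Position 1: Vemolen has y, Vuniki has y, Feshoe has z. Vemolen preserves y here (none of its changes turn any other segment into y), so the proto-segment is *y.
Position 6: Vemolen has e, Vuniki has e, Feshoe has i. Feshoe preserves i here (none of its changes turn any other segment into i), so the proto-segment is *i.
The remaining positions agree across the daughters. Check the candidate against every language:
Vemolen: start from *yosebid.
  rule 1 (unconditioned shift): yosebid → yosebit
  rule 2 (vowel merger): yosebit → yosebet
  rule 3: no change — yosebet
  ⇒ Vemolen yosebet
Vuniki: start from *yosebid.
  rule 1: no change — yosebid
  rule 2 (vowel merger): yosebid → yosebed
  rule 3 (final devoicing): yosebed → yosebet
  ⇒ Vuniki yosebet
Feshoe: start from *yosebid.
  rule 1 (unconditioned shift): yosebid → zosebid
  rule 2 (final devoicing): zosebid → zosebit
  rule 3: no change — zosebit
  ⇒ Feshoe zosebit
No other proto-form is consistent with every reflex, so the reconstruction is *yosebid.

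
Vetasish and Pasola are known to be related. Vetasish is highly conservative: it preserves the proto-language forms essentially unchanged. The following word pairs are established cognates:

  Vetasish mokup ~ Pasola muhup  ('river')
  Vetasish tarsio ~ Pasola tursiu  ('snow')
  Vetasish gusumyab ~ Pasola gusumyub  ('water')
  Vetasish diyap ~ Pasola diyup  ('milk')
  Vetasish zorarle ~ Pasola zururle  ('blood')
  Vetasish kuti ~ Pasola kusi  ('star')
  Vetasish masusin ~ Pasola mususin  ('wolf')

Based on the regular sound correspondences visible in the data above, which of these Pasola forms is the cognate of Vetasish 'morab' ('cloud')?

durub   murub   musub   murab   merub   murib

zorarle ~ zururle — Vetasish o corresponds to Pasola u after a consonant, before r.
gusumyab ~ gusumyub — Vetasish a corresponds to Pasola u after a consonant, before a labial obstruent.
Applying these to Vetasish 'morab':
  morab → murab   (o→u after a consonant, before r)
  murab → murub   (a→u after a consonant, before a labial obstruent)
So the Pasola cognate is 'murub'.

murub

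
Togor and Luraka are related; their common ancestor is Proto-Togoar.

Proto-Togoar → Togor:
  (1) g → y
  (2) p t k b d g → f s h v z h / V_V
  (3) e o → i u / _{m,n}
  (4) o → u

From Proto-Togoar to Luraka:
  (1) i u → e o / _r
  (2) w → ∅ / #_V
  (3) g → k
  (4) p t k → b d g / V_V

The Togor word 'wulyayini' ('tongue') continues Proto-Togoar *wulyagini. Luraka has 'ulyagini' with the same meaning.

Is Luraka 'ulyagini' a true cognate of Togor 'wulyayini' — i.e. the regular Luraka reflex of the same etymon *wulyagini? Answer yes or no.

Derive the expected Luraka reflex of *wulyagini:
Luraka: *wulyagini > ulyagini > ulyakini > ulyagini  (by glide loss, unconditioned shift, intervocalic voicing)
Luraka 'ulyagini' matches the regular reflex exactly, so the pair is cognate.

yes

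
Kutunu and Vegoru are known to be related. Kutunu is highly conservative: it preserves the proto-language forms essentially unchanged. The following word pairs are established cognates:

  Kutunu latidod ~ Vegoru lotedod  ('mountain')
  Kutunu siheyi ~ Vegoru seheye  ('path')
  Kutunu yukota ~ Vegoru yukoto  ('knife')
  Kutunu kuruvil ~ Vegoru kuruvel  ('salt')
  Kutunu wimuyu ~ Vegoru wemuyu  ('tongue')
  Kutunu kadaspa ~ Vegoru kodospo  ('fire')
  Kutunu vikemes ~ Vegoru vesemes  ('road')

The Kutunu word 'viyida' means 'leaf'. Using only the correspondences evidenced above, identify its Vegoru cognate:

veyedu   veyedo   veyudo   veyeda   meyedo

latidod ~ lotedod, siheyi ~ seheye — Kutunu i corresponds to Vegoru e after a consonant, before a consonant other than r, m, n, p, b, f, v.
yukota ~ yukoto, kadaspa ~ kodospo — Kutunu a corresponds to Vegoru o word-finally.
Applying these to Kutunu 'viyida':
  viyida → veyida   (i→e after a consonant, before a consonant other than r, m, n, p, b, f, v)
  veyida → veyeda   (i→e after a consonant, before a consonant other than r, m, n, p, b, f, v)
  veyeda → veyedo   (a→o word-finally)
So the Vegoru cognate is 'veyedo'.

veyedo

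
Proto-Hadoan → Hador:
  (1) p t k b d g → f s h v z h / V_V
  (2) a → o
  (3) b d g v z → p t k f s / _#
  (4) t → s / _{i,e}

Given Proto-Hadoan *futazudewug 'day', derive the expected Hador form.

fusozuzewuk

Hador: *futazudewug > fusazuzewug > fusozuzewug > fusozuzewuk  (by intervocalic lenition, vowel merger, final devoicing)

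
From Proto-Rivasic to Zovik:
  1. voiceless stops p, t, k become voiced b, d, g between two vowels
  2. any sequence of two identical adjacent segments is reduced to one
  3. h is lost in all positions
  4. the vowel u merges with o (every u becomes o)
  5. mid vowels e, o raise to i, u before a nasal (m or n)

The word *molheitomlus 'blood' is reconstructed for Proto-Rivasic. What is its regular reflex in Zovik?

Zovik: *molheitomlus
  molheitomlus → molheidomlus   [intervocalic voicing]
  molheidomlus (rule 2 does not apply)
  molheidomlus → moleidomlus   [h-loss]
  moleidomlus → moleidomlos   [vowel merger]
  moleidomlos → moleidumlos   [pre-nasal raising]
  giving Zovik moleidumlos.

moleidumlos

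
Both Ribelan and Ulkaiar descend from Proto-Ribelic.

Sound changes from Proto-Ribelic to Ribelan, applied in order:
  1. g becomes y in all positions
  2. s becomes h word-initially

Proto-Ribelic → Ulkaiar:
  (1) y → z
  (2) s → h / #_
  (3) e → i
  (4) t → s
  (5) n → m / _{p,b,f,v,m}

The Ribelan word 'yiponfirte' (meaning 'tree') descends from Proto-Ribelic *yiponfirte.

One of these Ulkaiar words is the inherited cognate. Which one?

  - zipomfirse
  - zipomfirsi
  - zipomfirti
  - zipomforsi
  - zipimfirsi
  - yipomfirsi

Ulkaiar: start from *yiponfirte.
  rule 1 (unconditioned shift): yiponfirte → ziponfirte
  rule 2: no change — ziponfirte
  rule 3 (vowel merger): ziponfirte → ziponfirti
  rule 4 (unconditioned shift): ziponfirti → ziponfirsi
  rule 5 (nasal place assimilation): ziponfirsi → zipomfirsi
  ⇒ Ulkaiar zipomfirsi
The other candidates each miss or misapply at least one Ulkaiar change.

zipomfirsi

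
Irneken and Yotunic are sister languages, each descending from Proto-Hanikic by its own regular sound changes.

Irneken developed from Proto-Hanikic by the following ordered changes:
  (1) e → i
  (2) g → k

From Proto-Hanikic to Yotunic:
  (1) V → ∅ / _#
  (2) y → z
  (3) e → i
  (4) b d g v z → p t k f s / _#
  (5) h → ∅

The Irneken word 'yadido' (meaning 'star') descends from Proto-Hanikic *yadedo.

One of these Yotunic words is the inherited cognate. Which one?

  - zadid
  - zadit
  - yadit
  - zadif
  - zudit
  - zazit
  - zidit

Yotunic: *yadedo > yaded > zaded > zadid > zadit  (by apocope, unconditioned shift, vowel merger, final devoicing)
The other candidates each miss or misapply at least one Yotunic change.

zadit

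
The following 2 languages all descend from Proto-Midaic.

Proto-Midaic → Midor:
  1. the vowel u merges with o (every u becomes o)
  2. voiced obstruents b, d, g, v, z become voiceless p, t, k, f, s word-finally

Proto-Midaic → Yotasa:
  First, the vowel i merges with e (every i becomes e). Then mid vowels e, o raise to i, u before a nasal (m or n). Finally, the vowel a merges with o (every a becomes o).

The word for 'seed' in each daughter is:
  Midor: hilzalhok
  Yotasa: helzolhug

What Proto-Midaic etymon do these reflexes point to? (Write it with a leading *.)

Position 2: Midor has i, Yotasa has e. Midor preserves i here (none of its changes turn any other segment into i), so the proto-segment is *i.
Position 9: Midor has k, Yotasa has g. Yotasa preserves g here (none of its changes turn any other segment into g), so the proto-segment is *g.
Position 8: Midor has o, Yotasa has u. Taking the neighbouring segments as reconstructed: Midor o could go back to *o or *u; Yotasa u can only go back to *u — the one source consistent with every daughter is *u.
Continuing position by position gives *hilzalhug; check it forward:
Midor: *hilzalhug > hilzalhog > hilzalhok  (by vowel merger, final devoicing)
Yotasa: start from *hilzalhug.
  rule 1 (vowel merger): hilzalhug → helzalhug
  rule 2: no change — helzalhug
  rule 3 (vowel merger): helzalhug → helzolhug
  ⇒ Yotasa helzolhug
No other proto-form is consistent with every reflex, so the reconstruction is *hilzalhug.

*hilzalhug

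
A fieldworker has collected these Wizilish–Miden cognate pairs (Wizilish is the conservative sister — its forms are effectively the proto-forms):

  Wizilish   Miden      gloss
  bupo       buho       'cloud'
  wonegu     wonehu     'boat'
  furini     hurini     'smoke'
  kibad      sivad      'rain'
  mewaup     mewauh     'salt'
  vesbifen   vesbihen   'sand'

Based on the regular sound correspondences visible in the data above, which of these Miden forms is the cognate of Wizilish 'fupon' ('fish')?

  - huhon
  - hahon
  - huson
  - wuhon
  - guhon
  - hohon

furini ~ hurini — Wizilish f corresponds to Miden h word-initially before a back vowel.
bupo ~ buho — Wizilish p corresponds to Miden h between vowels (before a back vowel).
Applying these to Wizilish 'fupon':
  fupon → hupon   (f→h word-initially before a back vowel)
  hupon → huhon   (p→h between vowels (before a back vowel))
So the Miden cognate is 'huhon'.

huhon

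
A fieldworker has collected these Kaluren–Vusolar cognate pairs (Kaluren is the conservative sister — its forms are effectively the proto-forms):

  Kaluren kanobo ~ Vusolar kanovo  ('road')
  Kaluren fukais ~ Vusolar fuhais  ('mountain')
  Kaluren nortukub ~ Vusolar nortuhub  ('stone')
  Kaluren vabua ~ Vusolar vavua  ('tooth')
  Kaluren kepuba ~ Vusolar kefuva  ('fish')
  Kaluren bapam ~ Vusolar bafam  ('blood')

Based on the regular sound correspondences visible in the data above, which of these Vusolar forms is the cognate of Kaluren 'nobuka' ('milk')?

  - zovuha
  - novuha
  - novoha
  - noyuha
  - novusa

vabua ~ vavua — Kaluren b corresponds to Vusolar v between vowels (before a back vowel).
fukais ~ fuhais — Kaluren k corresponds to Vusolar h between vowels (before a back vowel).
Applying these to Kaluren 'nobuka':
  nobuka → novuka   (b→v between vowels (before a back vowel))
  novuka → novuha   (k→h between vowels (before a back vowel))
So the Vusolar cognate is 'novuha'.

novuha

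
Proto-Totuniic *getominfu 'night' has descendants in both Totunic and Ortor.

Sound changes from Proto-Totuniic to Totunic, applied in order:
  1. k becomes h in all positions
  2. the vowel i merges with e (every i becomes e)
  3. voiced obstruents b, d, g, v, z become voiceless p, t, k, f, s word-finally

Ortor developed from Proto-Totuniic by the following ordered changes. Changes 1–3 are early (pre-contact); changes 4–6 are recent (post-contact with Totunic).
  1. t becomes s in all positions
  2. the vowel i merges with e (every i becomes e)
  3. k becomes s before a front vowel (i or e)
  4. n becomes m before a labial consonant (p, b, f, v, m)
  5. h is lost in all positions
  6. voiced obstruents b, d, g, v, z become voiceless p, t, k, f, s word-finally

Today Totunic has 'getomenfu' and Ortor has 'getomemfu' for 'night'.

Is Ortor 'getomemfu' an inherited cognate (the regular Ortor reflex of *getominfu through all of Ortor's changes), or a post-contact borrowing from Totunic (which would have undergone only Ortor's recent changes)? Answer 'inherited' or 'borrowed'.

borrowed

If inherited, *getominfu would pass through all of Ortor's changes:
Ortor: *getominfu
  getominfu → gesominfu   [unconditioned shift]
  gesominfu → gesomenfu   [vowel merger]
  gesomenfu (rule 3 does not apply)
  gesomenfu → gesomemfu   [nasal place assimilation]
  gesomemfu (rule 5 does not apply)
  gesomemfu (rule 6 does not apply)
  giving Ortor gesomemfu.
If borrowed from Totunic 'getomenfu' after the early changes, it would undergo only the recent ones:
  rule 4 (nasal place assimilation): getomenfu → getomemfu
  rule 5 (h-loss): no change (getomemfu)
  rule 6 (final devoicing): no change (getomemfu)
  ⇒ as a loan: getomemfu
Ortor 'getomemfu' matches the loan outcome 'getomemfu', not the inherited 'gesomemfu' — it skipped the early Ortor changes, so it was borrowed from Totunic.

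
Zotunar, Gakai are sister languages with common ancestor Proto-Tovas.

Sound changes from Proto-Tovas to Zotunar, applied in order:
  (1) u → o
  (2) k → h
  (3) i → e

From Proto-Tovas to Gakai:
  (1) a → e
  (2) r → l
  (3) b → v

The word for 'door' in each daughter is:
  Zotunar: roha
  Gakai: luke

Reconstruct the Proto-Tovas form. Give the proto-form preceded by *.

*ruka

Position 1: Zotunar has r, Gakai has l. Zotunar preserves r here (none of its changes turn any other segment into r), so the proto-segment is *r.
Position 4: Zotunar has a, Gakai has e. Zotunar preserves a here (none of its changes turn any other segment into a), so the proto-segment is *a.
This points to *ruka. Verify forward in each daughter:
Zotunar: *ruka
  ruka → roka   [vowel merger]
  roka → roha   [unconditioned shift]
  roha (rule 3 does not apply)
  giving Zotunar roha.
Gakai: start from *ruka.
  rule 1 (vowel merger): ruka → ruke
  rule 2 (unconditioned shift): ruke → luke
  rule 3: no change — luke
  ⇒ Gakai luke
Only *ruka yields all of Zotunar roha, Gakai luke.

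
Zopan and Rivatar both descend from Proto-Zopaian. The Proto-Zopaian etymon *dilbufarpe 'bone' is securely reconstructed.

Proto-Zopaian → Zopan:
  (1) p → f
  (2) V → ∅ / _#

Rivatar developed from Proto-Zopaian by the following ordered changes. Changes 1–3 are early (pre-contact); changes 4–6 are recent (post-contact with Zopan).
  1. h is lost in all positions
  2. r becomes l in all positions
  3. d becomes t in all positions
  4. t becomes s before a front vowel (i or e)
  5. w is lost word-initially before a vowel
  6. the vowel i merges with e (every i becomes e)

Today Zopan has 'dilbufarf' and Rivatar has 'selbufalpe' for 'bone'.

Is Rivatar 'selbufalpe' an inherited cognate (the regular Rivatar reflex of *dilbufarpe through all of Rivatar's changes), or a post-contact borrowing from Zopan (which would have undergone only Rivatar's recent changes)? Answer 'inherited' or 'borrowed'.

If inherited, *dilbufarpe would pass through all of Rivatar's changes:
Rivatar: *dilbufarpe
  dilbufarpe (rule 1 does not apply)
  dilbufarpe → dilbufalpe   [unconditioned shift]
  dilbufalpe → tilbufalpe   [unconditioned shift]
  tilbufalpe → silbufalpe   [palatalisation]
  silbufalpe (rule 5 does not apply)
  silbufalpe → selbufalpe   [vowel merger]
  giving Rivatar selbufalpe.
If borrowed from Zopan 'dilbufarf' after the early changes, it would undergo only the recent ones:
  rule 4 (palatalisation): no change (dilbufarf)
  rule 5 (glide loss): no change (dilbufarf)
  rule 6 (vowel merger): dilbufarf → delbufarf
  ⇒ as a loan: delbufarf
Rivatar 'selbufalpe' matches the inherited outcome exactly, so it is an inherited cognate, not a loan.

inherited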